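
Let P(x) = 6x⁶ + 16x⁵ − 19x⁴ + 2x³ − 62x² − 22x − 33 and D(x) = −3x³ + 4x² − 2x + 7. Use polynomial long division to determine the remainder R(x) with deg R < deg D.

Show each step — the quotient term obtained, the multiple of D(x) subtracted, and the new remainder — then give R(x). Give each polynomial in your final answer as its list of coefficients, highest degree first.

R = [4, -9, -5]

Step 1: lead(6x⁶ + 16x⁵ − 19x⁴ + 2x³ − 62x² − 22x − 33) ÷ lead(D) = 6x⁶ ÷ −3x³ = −2x³. Subtract (−2x³)·D = 6x⁶ − 8x⁵ + 4x⁴ − 14x³. Remainder: 24x⁵ − 23x⁴ + 16x³ − 62x² − 22x − 33.
Step 2: lead(24x⁵ − 23x⁴ + 16x³ − 62x² − 22x − 33) ÷ lead(D) = 24x⁵ ÷ −3x³ = −8x². Subtract (−8x²)·D = 24x⁵ − 32x⁴ + 16x³ − 56x². Remainder: 9x⁴ − 6x² − 22x − 33.
Step 3: lead(9x⁴ − 6x² − 22x − 33) ÷ lead(D) = 9x⁴ ÷ −3x³ = −3x. Subtract (−3x)·D = 9x⁴ − 12x³ + 6x² − 21x. Remainder: 12x³ − 12x² − x − 33.
Step 4: lead(12x³ − 12x² − x − 33) ÷ lead(D) = 12x³ ÷ −3x³ = −4. Subtract (−4)·D = 12x³ − 16x² + 8x − 28. Remainder: 4x² − 9x − 5.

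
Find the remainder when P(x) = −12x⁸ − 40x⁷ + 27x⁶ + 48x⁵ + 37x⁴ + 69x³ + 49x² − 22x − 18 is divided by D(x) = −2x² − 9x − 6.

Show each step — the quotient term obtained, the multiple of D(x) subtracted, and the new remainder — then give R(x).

Step 1: lead(−12x⁸ − 40x⁷ + 27x⁶ + 48x⁵ + 37x⁴ + 69x³ + 49x² − 22x − 18) ÷ lead(D) = −12x⁸ ÷ −2x² = 6x⁶. Subtract (6x⁶)·D = −12x⁸ − 54x⁷ − 36x⁶. Remainder: 14x⁷ + 63x⁶ + 48x⁵ + 37x⁴ + 69x³ + 49x² − 22x − 18.
Step 2: lead(14x⁷ + 63x⁶ + 48x⁵ + 37x⁴ + 69x³ + 49x² − 22x − 18) ÷ lead(D) = 14x⁷ ÷ −2x² = −7x⁵. Subtract (−7x⁵)·D = 14x⁷ + 63x⁶ + 42x⁵. Remainder: 6x⁵ + 37x⁴ + 69x³ + 49x² − 22x − 18.
Step 3: lead(6x⁵ + 37x⁴ + 69x³ + 49x² − 22x − 18) ÷ lead(D) = 6x⁵ ÷ −2x² = −3x³. Subtract (−3x³)·D = 6x⁵ + 27x⁴ + 18x³. Remainder: 10x⁴ + 51x³ + 49x² − 22x − 18.
Step 4: lead(10x⁴ + 51x³ + 49x² − 22x − 18) ÷ lead(D) = 10x⁴ ÷ −2x² = −5x². Subtract (−5x²)·D = 10x⁴ + 45x³ + 30x². Remainder: 6x³ + 19x² − 22x − 18.
Step 5: lead(6x³ + 19x² − 22x − 18) ÷ lead(D) = 6x³ ÷ −2x² = −3x. Subtract (−3x)·D = 6x³ + 27x² + 18x. Remainder: −8x² − 40x − 18.
Step 6: lead(−8x² − 40x − 18) ÷ lead(D) = −8x² ÷ −2x² = 4. Subtract (4)·D = −8x² − 36x − 24. Remainder: −4x + 6.

R(x) = −4x + 6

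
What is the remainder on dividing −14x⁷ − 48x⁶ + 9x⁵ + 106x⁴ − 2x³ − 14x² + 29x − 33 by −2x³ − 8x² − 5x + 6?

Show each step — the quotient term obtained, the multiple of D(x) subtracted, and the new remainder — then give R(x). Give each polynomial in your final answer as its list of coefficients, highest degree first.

R = [-3, -9]

Step 1: lead(−14x⁷ − 48x⁶ + 9x⁵ + 106x⁴ − 2x³ − 14x² + 29x − 33) ÷ lead(D) = −14x⁷ ÷ −2x³ = 7x⁴. Subtract (7x⁴)·D = −14x⁷ − 56x⁶ − 35x⁵ + 42x⁴. Remainder: 8x⁶ + 44x⁵ + 64x⁴ − 2x³ − 14x² + 29x − 33.
Step 2: lead(8x⁶ + 44x⁵ + 64x⁴ − 2x³ − 14x² + 29x − 33) ÷ lead(D) = 8x⁶ ÷ −2x³ = −4x³. Subtract (−4x³)·D = 8x⁶ + 32x⁵ + 20x⁴ − 24x³. Remainder: 12x⁵ + 44x⁴ + 22x³ − 14x² + 29x − 33.
Step 3: lead(12x⁵ + 44x⁴ + 22x³ − 14x² + 29x − 33) ÷ lead(D) = 12x⁵ ÷ −2x³ = −6x². Subtract (−6x²)·D = 12x⁵ + 48x⁴ + 30x³ − 36x². Remainder: −4x⁴ − 8x³ + 22x² + 29x − 33.
Step 4: lead(−4x⁴ − 8x³ + 22x² + 29x − 33) ÷ lead(D) = −4x⁴ ÷ −2x³ = 2x. Subtract (2x)·D = −4x⁴ − 16x³ − 10x² + 12x. Remainder: 8x³ + 32x² + 17x − 33.
Step 5: lead(8x³ + 32x² + 17x − 33) ÷ lead(D) = 8x³ ÷ −2x³ = −4. Subtract (−4)·D = 8x³ + 32x² + 20x − 24. Remainder: −3x − 9.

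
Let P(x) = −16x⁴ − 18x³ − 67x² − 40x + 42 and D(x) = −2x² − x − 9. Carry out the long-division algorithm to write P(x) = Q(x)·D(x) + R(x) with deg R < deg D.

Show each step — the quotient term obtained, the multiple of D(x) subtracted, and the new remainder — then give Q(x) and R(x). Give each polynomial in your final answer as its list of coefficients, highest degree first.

Q = [8, 5, -5]; R = [-3]

Step 1: lead(−16x⁴ − 18x³ − 67x² − 40x + 42) ÷ lead(D) = −16x⁴ ÷ −2x² = 8x². Subtract (8x²)·D = −16x⁴ − 8x³ − 72x². Remainder: −10x³ + 5x² − 40x + 42.
Step 2: lead(−10x³ + 5x² − 40x + 42) ÷ lead(D) = −10x³ ÷ −2x² = 5x. Subtract (5x)·D = −10x³ − 5x² − 45x. Remainder: 10x² + 5x + 42.
Step 3: lead(10x² + 5x + 42) ÷ lead(D) = 10x² ÷ −2x² = −5. Subtract (−5)·D = 10x² + 5x + 45. Remainder: −3.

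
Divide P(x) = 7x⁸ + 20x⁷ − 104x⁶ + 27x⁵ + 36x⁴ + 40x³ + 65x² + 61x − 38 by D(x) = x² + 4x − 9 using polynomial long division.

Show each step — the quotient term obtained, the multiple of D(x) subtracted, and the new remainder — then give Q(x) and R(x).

Step 1: lead(7x⁸ + 20x⁷ − 104x⁶ + 27x⁵ + 36x⁴ + 40x³ + 65x² + 61x − 38) ÷ lead(D) = 7x⁸ ÷ x² = 7x⁶. Subtract (7x⁶)·D = 7x⁸ + 28x⁷ − 63x⁶. Remainder: −8x⁷ − 41x⁶ + 27x⁵ + 36x⁴ + 40x³ + 65x² + 61x − 38.
Step 2: lead(−8x⁷ − 41x⁶ + 27x⁵ + 36x⁴ + 40x³ + 65x² + 61x − 38) ÷ lead(D) = −8x⁷ ÷ x² = −8x⁵. Subtract (−8x⁵)·D = −8x⁷ − 32x⁶ + 72x⁵. Remainder: −9x⁶ − 45x⁵ + 36x⁴ + 40x³ + 65x² + 61x − 38.
Step 3: lead(−9x⁶ − 45x⁵ + 36x⁴ + 40x³ + 65x² + 61x − 38) ÷ lead(D) = −9x⁶ ÷ x² = −9x⁴. Subtract (−9x⁴)·D = −9x⁶ − 36x⁵ + 81x⁴. Remainder: −9x⁵ − 45x⁴ + 40x³ + 65x² + 61x − 38.
Step 4: lead(−9x⁵ − 45x⁴ + 40x³ + 65x² + 61x − 38) ÷ lead(D) = −9x⁵ ÷ x² = −9x³. Subtract (−9x³)·D = −9x⁵ − 36x⁴ + 81x³. Remainder: −9x⁴ − 41x³ + 65x² + 61x − 38.
Step 5: lead(−9x⁴ − 41x³ + 65x² + 61x − 38) ÷ lead(D) = −9x⁴ ÷ x² = −9x². Subtract (−9x²)·D = −9x⁴ − 36x³ + 81x². Remainder: −5x³ − 16x² + 61x − 38.
Step 6: lead(−5x³ − 16x² + 61x − 38) ÷ lead(D) = −5x³ ÷ x² = −5x. Subtract (−5x)·D = −5x³ − 20x² + 45x. Remainder: 4x² + 16x − 38.
Step 7: lead(4x² + 16x − 38) ÷ lead(D) = 4x² ÷ x² = 4. Subtract (4)·D = 4x² + 16x − 36. Remainder: −2.

Q(x) = 7x⁶ − 8x⁵ − 9x⁴ − 9x³ − 9x² − 5x + 4; R(x) = −2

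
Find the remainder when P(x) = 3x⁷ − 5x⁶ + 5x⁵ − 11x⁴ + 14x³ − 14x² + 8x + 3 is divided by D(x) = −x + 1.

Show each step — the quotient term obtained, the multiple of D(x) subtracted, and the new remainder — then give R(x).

Step 1: lead(3x⁷ − 5x⁶ + 5x⁵ − 11x⁴ + 14x³ − 14x² + 8x + 3) ÷ lead(D) = 3x⁷ ÷ −x = −3x⁶. Subtract (−3x⁶)·D = 3x⁷ − 3x⁶. Remainder: −2x⁶ + 5x⁵ − 11x⁴ + 14x³ − 14x² + 8x + 3.
Step 2: lead(−2x⁶ + 5x⁵ − 11x⁴ + 14x³ − 14x² + 8x + 3) ÷ lead(D) = −2x⁶ ÷ −x = 2x⁵. Subtract (2x⁵)·D = −2x⁶ + 2x⁵. Remainder: 3x⁵ − 11x⁴ + 14x³ − 14x² + 8x + 3.
Step 3: lead(3x⁵ − 11x⁴ + 14x³ − 14x² + 8x + 3) ÷ lead(D) = 3x⁵ ÷ −x = −3x⁴. Subtract (−3x⁴)·D = 3x⁵ − 3x⁴. Remainder: −8x⁴ + 14x³ − 14x² + 8x + 3.
Step 4: lead(−8x⁴ + 14x³ − 14x² + 8x + 3) ÷ lead(D) = −8x⁴ ÷ −x = 8x³. Subtract (8x³)·D = −8x⁴ + 8x³. Remainder: 6x³ − 14x² + 8x + 3.
Step 5: lead(6x³ − 14x² + 8x + 3) ÷ lead(D) = 6x³ ÷ −x = −6x². Subtract (−6x²)·D = 6x³ − 6x². Remainder: −8x² + 8x + 3.
Step 6: lead(−8x² + 8x + 3) ÷ lead(D) = −8x² ÷ −x = 8x. Subtract (8x)·D = −8x² + 8x. Remainder: 3.

R(x) = 3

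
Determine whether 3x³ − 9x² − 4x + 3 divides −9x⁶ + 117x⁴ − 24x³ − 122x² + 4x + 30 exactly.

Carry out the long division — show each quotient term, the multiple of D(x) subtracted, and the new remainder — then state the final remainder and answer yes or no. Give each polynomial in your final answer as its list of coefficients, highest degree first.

R = [8, 9], so D(x) is not a factor of P(x). no

Step 1: lead(−9x⁶ + 117x⁴ − 24x³ − 122x² + 4x + 30) ÷ lead(D) = −9x⁶ ÷ 3x³ = −3x³. Subtract (−3x³)·D = −9x⁶ + 27x⁵ + 12x⁴ − 9x³. Remainder: −27x⁵ + 105x⁴ − 15x³ − 122x² + 4x + 30.
Step 2: lead(−27x⁵ + 105x⁴ − 15x³ − 122x² + 4x + 30) ÷ lead(D) = −27x⁵ ÷ 3x³ = −9x². Subtract (−9x²)·D = −27x⁵ + 81x⁴ + 36x³ − 27x². Remainder: 24x⁴ − 51x³ − 95x² + 4x + 30.
Step 3: lead(24x⁴ − 51x³ − 95x² + 4x + 30) ÷ lead(D) = 24x⁴ ÷ 3x³ = 8x. Subtract (8x)·D = 24x⁴ − 72x³ − 32x² + 24x. Remainder: 21x³ − 63x² − 20x + 30.
Step 4: lead(21x³ − 63x² − 20x + 30) ÷ lead(D) = 21x³ ÷ 3x³ = 7. Subtract (7)·D = 21x³ − 63x² − 28x + 21. Remainder: 8x + 9.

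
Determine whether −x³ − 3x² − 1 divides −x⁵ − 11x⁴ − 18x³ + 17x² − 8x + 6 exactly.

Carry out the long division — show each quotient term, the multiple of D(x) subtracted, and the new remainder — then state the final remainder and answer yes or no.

Step 1: lead(−x⁵ − 11x⁴ − 18x³ + 17x² − 8x + 6) ÷ lead(D) = −x⁵ ÷ −x³ = x². Subtract (x²)·D = −x⁵ − 3x⁴ − x². Remainder: −8x⁴ − 18x³ + 18x² − 8x + 6.
Step 2: lead(−8x⁴ − 18x³ + 18x² − 8x + 6) ÷ lead(D) = −8x⁴ ÷ −x³ = 8x. Subtract (8x)·D = −8x⁴ − 24x³ − 8x. Remainder: 6x³ + 18x² + 6.
Step 3: lead(6x³ + 18x² + 6) ÷ lead(D) = 6x³ ÷ −x³ = −6. Subtract (−6)·D = 6x³ + 18x² + 6. Remainder: 0.

R(x) = 0, so D(x) is a factor of P(x). yes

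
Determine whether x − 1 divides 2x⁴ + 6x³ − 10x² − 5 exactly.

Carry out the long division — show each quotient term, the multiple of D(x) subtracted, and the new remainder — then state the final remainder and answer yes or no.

R(x) = −7, so D(x) is not a factor of P(x). no

Step 1: lead(2x⁴ + 6x³ − 10x² − 5) ÷ lead(D) = 2x⁴ ÷ x = 2x³. Subtract (2x³)·D = 2x⁴ − 2x³. Remainder: 8x³ − 10x² − 5.
Step 2: lead(8x³ − 10x² − 5) ÷ lead(D) = 8x³ ÷ x = 8x². Subtract (8x²)·D = 8x³ − 8x². Remainder: −2x² − 5.
Step 3: lead(−2x² − 5) ÷ lead(D) = −2x² ÷ x = −2x. Subtract (−2x)·D = −2x² + 2x. Remainder: −2x − 5.
Step 4: lead(−2x − 5) ÷ lead(D) = −2x ÷ x = −2. Subtract (−2)·D = −2x + 2. Remainder: −7.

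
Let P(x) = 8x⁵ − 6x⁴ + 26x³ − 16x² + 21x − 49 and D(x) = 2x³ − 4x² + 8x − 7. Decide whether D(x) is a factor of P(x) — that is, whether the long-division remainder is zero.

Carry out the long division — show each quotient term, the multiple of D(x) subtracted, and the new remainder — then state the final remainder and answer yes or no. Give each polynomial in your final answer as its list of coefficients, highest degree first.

Step 1: lead(8x⁵ − 6x⁴ + 26x³ − 16x² + 21x − 49) ÷ lead(D) = 8x⁵ ÷ 2x³ = 4x². Subtract (4x²)·D = 8x⁵ − 16x⁴ + 32x³ − 28x². Remainder: 10x⁴ − 6x³ + 12x² + 21x − 49.
Step 2: lead(10x⁴ − 6x³ + 12x² + 21x − 49) ÷ lead(D) = 10x⁴ ÷ 2x³ = 5x. Subtract (5x)·D = 10x⁴ − 20x³ + 40x² − 35x. Remainder: 14x³ − 28x² + 56x − 49.
Step 3: lead(14x³ − 28x² + 56x − 49) ÷ lead(D) = 14x³ ÷ 2x³ = 7. Subtract (7)·D = 14x³ − 28x² + 56x − 49. Remainder: 0.

R = [0], so D(x) is a factor of P(x). yes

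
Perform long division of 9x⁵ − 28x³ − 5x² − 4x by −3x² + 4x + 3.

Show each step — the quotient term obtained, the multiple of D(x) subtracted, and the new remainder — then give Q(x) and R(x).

Q(x) = −3x³ − 4x² + x − 1; R(x) = −3x + 3

Step 1: lead(9x⁵ − 28x³ − 5x² − 4x) ÷ lead(D) = 9x⁵ ÷ −3x² = −3x³. Subtract (−3x³)·D = 9x⁵ − 12x⁴ − 9x³. Remainder: 12x⁴ − 19x³ − 5x² − 4x.
Step 2: lead(12x⁴ − 19x³ − 5x² − 4x) ÷ lead(D) = 12x⁴ ÷ −3x² = −4x². Subtract (−4x²)·D = 12x⁴ − 16x³ − 12x². Remainder: −3x³ + 7x² − 4x.
Step 3: lead(−3x³ + 7x² − 4x) ÷ lead(D) = −3x³ ÷ −3x² = x. Subtract (x)·D = −3x³ + 4x² + 3x. Remainder: 3x² − 7x.
Step 4: lead(3x² − 7x) ÷ lead(D) = 3x² ÷ −3x² = −1. Subtract (−1)·D = 3x² − 4x − 3. Remainder: −3x + 3.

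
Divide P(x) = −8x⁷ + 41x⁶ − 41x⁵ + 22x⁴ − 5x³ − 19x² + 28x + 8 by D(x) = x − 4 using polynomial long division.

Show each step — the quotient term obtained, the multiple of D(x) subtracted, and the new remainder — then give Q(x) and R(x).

Q(x) = −8x⁶ + 9x⁵ − 5x⁴ + 2x³ + 3x² − 7x; R(x) = 8

Step 1: lead(−8x⁷ + 41x⁶ − 41x⁵ + 22x⁴ − 5x³ − 19x² + 28x + 8) ÷ lead(D) = −8x⁷ ÷ x = −8x⁶. Subtract (−8x⁶)·D = −8x⁷ + 32x⁶. Remainder: 9x⁶ − 41x⁵ + 22x⁴ − 5x³ − 19x² + 28x + 8.
Step 2: lead(9x⁶ − 41x⁵ + 22x⁴ − 5x³ − 19x² + 28x + 8) ÷ lead(D) = 9x⁶ ÷ x = 9x⁵. Subtract (9x⁵)·D = 9x⁶ − 36x⁵. Remainder: −5x⁵ + 22x⁴ − 5x³ − 19x² + 28x + 8.
Step 3: lead(−5x⁵ + 22x⁴ − 5x³ − 19x² + 28x + 8) ÷ lead(D) = −5x⁵ ÷ x = −5x⁴. Subtract (−5x⁴)·D = −5x⁵ + 20x⁴. Remainder: 2x⁴ − 5x³ − 19x² + 28x + 8.
Step 4: lead(2x⁴ − 5x³ − 19x² + 28x + 8) ÷ lead(D) = 2x⁴ ÷ x = 2x³. Subtract (2x³)·D = 2x⁴ − 8x³. Remainder: 3x³ − 19x² + 28x + 8.
Step 5: lead(3x³ − 19x² + 28x + 8) ÷ lead(D) = 3x³ ÷ x = 3x². Subtract (3x²)·D = 3x³ − 12x². Remainder: −7x² + 28x + 8.
Step 6: lead(−7x² + 28x + 8) ÷ lead(D) = −7x² ÷ x = −7x. Subtract (−7x)·D = −7x² + 28x. Remainder: 8.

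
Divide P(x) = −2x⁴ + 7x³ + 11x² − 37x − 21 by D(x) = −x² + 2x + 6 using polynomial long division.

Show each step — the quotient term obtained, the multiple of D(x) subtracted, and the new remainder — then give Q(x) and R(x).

Q(x) = 2x² − 3x − 5; R(x) = −9x + 9

Step 1: lead(−2x⁴ + 7x³ + 11x² − 37x − 21) ÷ lead(D) = −2x⁴ ÷ −x² = 2x². Subtract (2x²)·D = −2x⁴ + 4x³ + 12x². Remainder: 3x³ − x² − 37x − 21.
Step 2: lead(3x³ − x² − 37x − 21) ÷ lead(D) = 3x³ ÷ −x² = −3x. Subtract (−3x)·D = 3x³ − 6x² − 18x. Remainder: 5x² − 19x − 21.
Step 3: lead(5x² − 19x − 21) ÷ lead(D) = 5x² ÷ −x² = −5. Subtract (−5)·D = 5x² − 10x − 30. Remainder: −9x + 9.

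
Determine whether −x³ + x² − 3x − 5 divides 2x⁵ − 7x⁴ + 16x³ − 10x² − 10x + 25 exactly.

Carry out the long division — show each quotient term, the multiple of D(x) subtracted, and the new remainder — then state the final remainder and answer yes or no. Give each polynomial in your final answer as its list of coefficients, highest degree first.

R = [0], so D(x) is a factor of P(x). yes

Step 1: lead(2x⁵ − 7x⁴ + 16x³ − 10x² − 10x + 25) ÷ lead(D) = 2x⁵ ÷ −x³ = −2x². Subtract (−2x²)·D = 2x⁵ − 2x⁴ + 6x³ + 10x². Remainder: −5x⁴ + 10x³ − 20x² − 10x + 25.
Step 2: lead(−5x⁴ + 10x³ − 20x² − 10x + 25) ÷ lead(D) = −5x⁴ ÷ −x³ = 5x. Subtract (5x)·D = −5x⁴ + 5x³ − 15x² − 25x. Remainder: 5x³ − 5x² + 15x + 25.
Step 3: lead(5x³ − 5x² + 15x + 25) ÷ lead(D) = 5x³ ÷ −x³ = −5. Subtract (−5)·D = 5x³ − 5x² + 15x + 25. Remainder: 0.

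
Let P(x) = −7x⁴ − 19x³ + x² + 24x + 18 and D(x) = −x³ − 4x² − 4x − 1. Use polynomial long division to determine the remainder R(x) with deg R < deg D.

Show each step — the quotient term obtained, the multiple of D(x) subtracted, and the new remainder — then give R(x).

R(x) = −7x² − 5x + 9

Step 1: lead(−7x⁴ − 19x³ + x² + 24x + 18) ÷ lead(D) = −7x⁴ ÷ −x³ = 7x. Subtract (7x)·D = −7x⁴ − 28x³ − 28x² − 7x. Remainder: 9x³ + 29x² + 31x + 18.
Step 2: lead(9x³ + 29x² + 31x + 18) ÷ lead(D) = 9x³ ÷ −x³ = −9. Subtract (−9)·D = 9x³ + 36x² + 36x + 9. Remainder: −7x² − 5x + 9.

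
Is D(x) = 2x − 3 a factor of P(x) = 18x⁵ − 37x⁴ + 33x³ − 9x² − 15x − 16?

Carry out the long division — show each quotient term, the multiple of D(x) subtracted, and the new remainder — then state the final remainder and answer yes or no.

R(x) = 2, so D(x) is not a factor of P(x). no

Step 1: lead(18x⁵ − 37x⁴ + 33x³ − 9x² − 15x − 16) ÷ lead(D) = 18x⁵ ÷ 2x = 9x⁴. Subtract (9x⁴)·D = 18x⁵ − 27x⁴. Remainder: −10x⁴ + 33x³ − 9x² − 15x − 16.
Step 2: lead(−10x⁴ + 33x³ − 9x² − 15x − 16) ÷ lead(D) = −10x⁴ ÷ 2x = −5x³. Subtract (−5x³)·D = −10x⁴ + 15x³. Remainder: 18x³ − 9x² − 15x − 16.
Step 3: lead(18x³ − 9x² − 15x − 16) ÷ lead(D) = 18x³ ÷ 2x = 9x². Subtract (9x²)·D = 18x³ − 27x². Remainder: 18x² − 15x − 16.
Step 4: lead(18x² − 15x − 16) ÷ lead(D) = 18x² ÷ 2x = 9x. Subtract (9x)·D = 18x² − 27x. Remainder: 12x − 16.
Step 5: lead(12x − 16) ÷ lead(D) = 12x ÷ 2x = 6. Subtract (6)·D = 12x − 18. Remainder: 2.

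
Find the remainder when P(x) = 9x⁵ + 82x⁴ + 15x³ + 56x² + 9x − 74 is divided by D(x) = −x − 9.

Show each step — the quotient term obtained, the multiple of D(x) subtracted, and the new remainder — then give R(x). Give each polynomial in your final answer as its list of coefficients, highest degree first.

Step 1: lead(9x⁵ + 82x⁴ + 15x³ + 56x² + 9x − 74) ÷ lead(D) = 9x⁵ ÷ −x = −9x⁴. Subtract (−9x⁴)·D = 9x⁵ + 81x⁴. Remainder: x⁴ + 15x³ + 56x² + 9x − 74.
Step 2: lead(x⁴ + 15x³ + 56x² + 9x − 74) ÷ lead(D) = x⁴ ÷ −x = −x³. Subtract (−x³)·D = x⁴ + 9x³. Remainder: 6x³ + 56x² + 9x − 74.
Step 3: lead(6x³ + 56x² + 9x − 74) ÷ lead(D) = 6x³ ÷ −x = −6x². Subtract (−6x²)·D = 6x³ + 54x². Remainder: 2x² + 9x − 74.
Step 4: lead(2x² + 9x − 74) ÷ lead(D) = 2x² ÷ −x = −2x. Subtract (−2x)·D = 2x² + 18x. Remainder: −9x − 74.
Step 5: lead(−9x − 74) ÷ lead(D) = −9x ÷ −x = 9. Subtract (9)·D = −9x − 81. Remainder: 7.

R = [7]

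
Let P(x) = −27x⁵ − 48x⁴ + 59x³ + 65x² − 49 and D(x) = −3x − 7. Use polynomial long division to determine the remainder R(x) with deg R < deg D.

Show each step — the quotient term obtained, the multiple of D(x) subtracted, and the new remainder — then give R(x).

R(x) = 0

Step 1: lead(−27x⁵ − 48x⁴ + 59x³ + 65x² − 49) ÷ lead(D) = −27x⁵ ÷ −3x = 9x⁴. Subtract (9x⁴)·D = −27x⁵ − 63x⁴. Remainder: 15x⁴ + 59x³ + 65x² − 49.
Step 2: lead(15x⁴ + 59x³ + 65x² − 49) ÷ lead(D) = 15x⁴ ÷ −3x = −5x³. Subtract (−5x³)·D = 15x⁴ + 35x³. Remainder: 24x³ + 65x² − 49.
Step 3: lead(24x³ + 65x² − 49) ÷ lead(D) = 24x³ ÷ −3x = −8x². Subtract (−8x²)·D = 24x³ + 56x². Remainder: 9x² − 49.
Step 4: lead(9x² − 49) ÷ lead(D) = 9x² ÷ −3x = −3x. Subtract (−3x)·D = 9x² + 21x. Remainder: −21x − 49.
Step 5: lead(−21x − 49) ÷ lead(D) = −21x ÷ −3x = 7. Subtract (7)·D = −21x − 49. Remainder: 0.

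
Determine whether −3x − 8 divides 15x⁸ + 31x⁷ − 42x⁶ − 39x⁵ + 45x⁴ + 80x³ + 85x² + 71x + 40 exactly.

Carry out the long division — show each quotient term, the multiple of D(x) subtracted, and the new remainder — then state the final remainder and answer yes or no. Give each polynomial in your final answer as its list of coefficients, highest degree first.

R = [0], so D(x) is a factor of P(x). yes

Step 1: lead(15x⁸ + 31x⁷ − 42x⁶ − 39x⁵ + 45x⁴ + 80x³ + 85x² + 71x + 40) ÷ lead(D) = 15x⁸ ÷ −3x = −5x⁷. Subtract (−5x⁷)·D = 15x⁸ + 40x⁷. Remainder: −9x⁷ − 42x⁶ − 39x⁵ + 45x⁴ + 80x³ + 85x² + 71x + 40.
Step 2: lead(−9x⁷ − 42x⁶ − 39x⁵ + 45x⁴ + 80x³ + 85x² + 71x + 40) ÷ lead(D) = −9x⁷ ÷ −3x = 3x⁶. Subtract (3x⁶)·D = −9x⁷ − 24x⁶. Remainder: −18x⁶ − 39x⁵ + 45x⁴ + 80x³ + 85x² + 71x + 40.
Step 3: lead(−18x⁶ − 39x⁵ + 45x⁴ + 80x³ + 85x² + 71x + 40) ÷ lead(D) = −18x⁶ ÷ −3x = 6x⁵. Subtract (6x⁵)·D = −18x⁶ − 48x⁵. Remainder: 9x⁵ + 45x⁴ + 80x³ + 85x² + 71x + 40.
Step 4: lead(9x⁵ + 45x⁴ + 80x³ + 85x² + 71x + 40) ÷ lead(D) = 9x⁵ ÷ −3x = −3x⁴. Subtract (−3x⁴)·D = 9x⁵ + 24x⁴. Remainder: 21x⁴ + 80x³ + 85x² + 71x + 40.
Step 5: lead(21x⁴ + 80x³ + 85x² + 71x + 40) ÷ lead(D) = 21x⁴ ÷ −3x = −7x³. Subtract (−7x³)·D = 21x⁴ + 56x³. Remainder: 24x³ + 85x² + 71x + 40.
Step 6: lead(24x³ + 85x² + 71x + 40) ÷ lead(D) = 24x³ ÷ −3x = −8x². Subtract (−8x²)·D = 24x³ + 64x². Remainder: 21x² + 71x + 40.
Step 7: lead(21x² + 71x + 40) ÷ lead(D) = 21x² ÷ −3x = −7x. Subtract (−7x)·D = 21x² + 56x. Remainder: 15x + 40.
Step 8: lead(15x + 40) ÷ lead(D) = 15x ÷ −3x = −5. Subtract (−5)·D = 15x + 40. Remainder: 0.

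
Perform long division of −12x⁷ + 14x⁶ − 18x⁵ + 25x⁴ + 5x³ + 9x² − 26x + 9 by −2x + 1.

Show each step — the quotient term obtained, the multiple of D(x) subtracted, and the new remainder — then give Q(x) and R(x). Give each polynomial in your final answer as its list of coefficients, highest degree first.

Step 1: lead(−12x⁷ + 14x⁶ − 18x⁵ + 25x⁴ + 5x³ + 9x² − 26x + 9) ÷ lead(D) = −12x⁷ ÷ −2x = 6x⁶. Subtract (6x⁶)·D = −12x⁷ + 6x⁶. Remainder: 8x⁶ − 18x⁵ + 25x⁴ + 5x³ + 9x² − 26x + 9.
Step 2: lead(8x⁶ − 18x⁵ + 25x⁴ + 5x³ + 9x² − 26x + 9) ÷ lead(D) = 8x⁶ ÷ −2x = −4x⁵. Subtract (−4x⁵)·D = 8x⁶ − 4x⁵. Remainder: −14x⁵ + 25x⁴ + 5x³ + 9x² − 26x + 9.
Step 3: lead(−14x⁵ + 25x⁴ + 5x³ + 9x² − 26x + 9) ÷ lead(D) = −14x⁵ ÷ −2x = 7x⁴. Subtract (7x⁴)·D = −14x⁵ + 7x⁴. Remainder: 18x⁴ + 5x³ + 9x² − 26x + 9.
Step 4: lead(18x⁴ + 5x³ + 9x² − 26x + 9) ÷ lead(D) = 18x⁴ ÷ −2x = −9x³. Subtract (−9x³)·D = 18x⁴ − 9x³. Remainder: 14x³ + 9x² − 26x + 9.
Step 5: lead(14x³ + 9x² − 26x + 9) ÷ lead(D) = 14x³ ÷ −2x = −7x². Subtract (−7x²)·D = 14x³ − 7x². Remainder: 16x² − 26x + 9.
Step 6: lead(16x² − 26x + 9) ÷ lead(D) = 16x² ÷ −2x = −8x. Subtract (−8x)·D = 16x² − 8x. Remainder: −18x + 9.
Step 7: lead(−18x + 9) ÷ lead(D) = −18x ÷ −2x = 9. Subtract (9)·D = −18x + 9. Remainder: 0.

Q = [6, -4, 7, -9, -7, -8, 9]; R = [0]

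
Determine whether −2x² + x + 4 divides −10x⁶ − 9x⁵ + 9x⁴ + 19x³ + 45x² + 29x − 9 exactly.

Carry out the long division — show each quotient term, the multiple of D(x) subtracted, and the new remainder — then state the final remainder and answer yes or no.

R(x) = −7x − 9, so D(x) is not a factor of P(x). no

Step 1: lead(−10x⁶ − 9x⁵ + 9x⁴ + 19x³ + 45x² + 29x − 9) ÷ lead(D) = −10x⁶ ÷ −2x² = 5x⁴. Subtract (5x⁴)·D = −10x⁶ + 5x⁵ + 20x⁴. Remainder: −14x⁵ − 11x⁴ + 19x³ + 45x² + 29x − 9.
Step 2: lead(−14x⁵ − 11x⁴ + 19x³ + 45x² + 29x − 9) ÷ lead(D) = −14x⁵ ÷ −2x² = 7x³. Subtract (7x³)·D = −14x⁵ + 7x⁴ + 28x³. Remainder: −18x⁴ − 9x³ + 45x² + 29x − 9.
Step 3: lead(−18x⁴ − 9x³ + 45x² + 29x − 9) ÷ lead(D) = −18x⁴ ÷ −2x² = 9x². Subtract (9x²)·D = −18x⁴ + 9x³ + 36x². Remainder: −18x³ + 9x² + 29x − 9.
Step 4: lead(−18x³ + 9x² + 29x − 9) ÷ lead(D) = −18x³ ÷ −2x² = 9x. Subtract (9x)·D = −18x³ + 9x² + 36x. Remainder: −7x − 9.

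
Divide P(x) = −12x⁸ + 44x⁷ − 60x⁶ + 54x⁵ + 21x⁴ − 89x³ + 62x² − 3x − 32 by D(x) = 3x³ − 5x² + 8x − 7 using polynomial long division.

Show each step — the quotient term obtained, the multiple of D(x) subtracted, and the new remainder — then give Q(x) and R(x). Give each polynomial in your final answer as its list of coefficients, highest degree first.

Q = [-4, 8, 4, -6, 5, 4]; R = [-4]

Step 1: lead(−12x⁸ + 44x⁷ − 60x⁶ + 54x⁵ + 21x⁴ − 89x³ + 62x² − 3x − 32) ÷ lead(D) = −12x⁸ ÷ 3x³ = −4x⁵. Subtract (−4x⁵)·D = −12x⁸ + 20x⁷ − 32x⁶ + 28x⁵. Remainder: 24x⁷ − 28x⁶ + 26x⁵ + 21x⁴ − 89x³ + 62x² − 3x − 32.
Step 2: lead(24x⁷ − 28x⁶ + 26x⁵ + 21x⁴ − 89x³ + 62x² − 3x − 32) ÷ lead(D) = 24x⁷ ÷ 3x³ = 8x⁴. Subtract (8x⁴)·D = 24x⁷ − 40x⁶ + 64x⁵ − 56x⁴. Remainder: 12x⁶ − 38x⁵ + 77x⁴ − 89x³ + 62x² − 3x − 32.
Step 3: lead(12x⁶ − 38x⁵ + 77x⁴ − 89x³ + 62x² − 3x − 32) ÷ lead(D) = 12x⁶ ÷ 3x³ = 4x³. Subtract (4x³)·D = 12x⁶ − 20x⁵ + 32x⁴ − 28x³. Remainder: −18x⁵ + 45x⁴ − 61x³ + 62x² − 3x − 32.
Step 4: lead(−18x⁵ + 45x⁴ − 61x³ + 62x² − 3x − 32) ÷ lead(D) = −18x⁵ ÷ 3x³ = −6x². Subtract (−6x²)·D = −18x⁵ + 30x⁴ − 48x³ + 42x². Remainder: 15x⁴ − 13x³ + 20x² − 3x − 32.
Step 5: lead(15x⁴ − 13x³ + 20x² − 3x − 32) ÷ lead(D) = 15x⁴ ÷ 3x³ = 5x. Subtract (5x)·D = 15x⁴ − 25x³ + 40x² − 35x. Remainder: 12x³ − 20x² + 32x − 32.
Step 6: lead(12x³ − 20x² + 32x − 32) ÷ lead(D) = 12x³ ÷ 3x³ = 4. Subtract (4)·D = 12x³ − 20x² + 32x − 28. Remainder: −4.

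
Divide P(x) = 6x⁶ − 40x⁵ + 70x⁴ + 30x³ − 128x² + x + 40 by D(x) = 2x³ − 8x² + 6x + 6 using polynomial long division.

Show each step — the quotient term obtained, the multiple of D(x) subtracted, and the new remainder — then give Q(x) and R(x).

Q(x) = 3x³ − 8x² − 6x + 6; R(x) = 4x² + x + 4

Step 1: lead(6x⁶ − 40x⁵ + 70x⁴ + 30x³ − 128x² + x + 40) ÷ lead(D) = 6x⁶ ÷ 2x³ = 3x³. Subtract (3x³)·D = 6x⁶ − 24x⁵ + 18x⁴ + 18x³. Remainder: −16x⁵ + 52x⁴ + 12x³ − 128x² + x + 40.
Step 2: lead(−16x⁵ + 52x⁴ + 12x³ − 128x² + x + 40) ÷ lead(D) = −16x⁵ ÷ 2x³ = −8x². Subtract (−8x²)·D = −16x⁵ + 64x⁴ − 48x³ − 48x². Remainder: −12x⁴ + 60x³ − 80x² + x + 40.
Step 3: lead(−12x⁴ + 60x³ − 80x² + x + 40) ÷ lead(D) = −12x⁴ ÷ 2x³ = −6x. Subtract (−6x)·D = −12x⁴ + 48x³ − 36x² − 36x. Remainder: 12x³ − 44x² + 37x + 40.
Step 4: lead(12x³ − 44x² + 37x + 40) ÷ lead(D) = 12x³ ÷ 2x³ = 6. Subtract (6)·D = 12x³ − 48x² + 36x + 36. Remainder: 4x² + x + 4.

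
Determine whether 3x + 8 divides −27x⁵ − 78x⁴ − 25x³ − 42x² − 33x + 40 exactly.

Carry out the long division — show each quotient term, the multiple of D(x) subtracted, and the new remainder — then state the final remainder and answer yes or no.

R(x) = 0, so D(x) is a factor of P(x). yes

Step 1: lead(−27x⁵ − 78x⁴ − 25x³ − 42x² − 33x + 40) ÷ lead(D) = −27x⁵ ÷ 3x = −9x⁴. Subtract (−9x⁴)·D = −27x⁵ − 72x⁴. Remainder: −6x⁴ − 25x³ − 42x² − 33x + 40.
Step 2: lead(−6x⁴ − 25x³ − 42x² − 33x + 40) ÷ lead(D) = −6x⁴ ÷ 3x = −2x³. Subtract (−2x³)·D = −6x⁴ − 16x³. Remainder: −9x³ − 42x² − 33x + 40.
Step 3: lead(−9x³ − 42x² − 33x + 40) ÷ lead(D) = −9x³ ÷ 3x = −3x². Subtract (−3x²)·D = −9x³ − 24x². Remainder: −18x² − 33x + 40.
Step 4: lead(−18x² − 33x + 40) ÷ lead(D) = −18x² ÷ 3x = −6x. Subtract (−6x)·D = −18x² − 48x. Remainder: 15x + 40.
Step 5: lead(15x + 40) ÷ lead(D) = 15x ÷ 3x = 5. Subtract (5)·D = 15x + 40. Remainder: 0.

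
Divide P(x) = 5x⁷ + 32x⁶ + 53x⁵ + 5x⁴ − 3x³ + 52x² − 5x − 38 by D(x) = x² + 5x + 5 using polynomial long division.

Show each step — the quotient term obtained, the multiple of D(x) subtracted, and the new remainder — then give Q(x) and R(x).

Step 1: lead(5x⁷ + 32x⁶ + 53x⁵ + 5x⁴ − 3x³ + 52x² − 5x − 38) ÷ lead(D) = 5x⁷ ÷ x² = 5x⁵. Subtract (5x⁵)·D = 5x⁷ + 25x⁶ + 25x⁵. Remainder: 7x⁶ + 28x⁵ + 5x⁴ − 3x³ + 52x² − 5x − 38.
Step 2: lead(7x⁶ + 28x⁵ + 5x⁴ − 3x³ + 52x² − 5x − 38) ÷ lead(D) = 7x⁶ ÷ x² = 7x⁴. Subtract (7x⁴)·D = 7x⁶ + 35x⁵ + 35x⁴. Remainder: −7x⁵ − 30x⁴ − 3x³ + 52x² − 5x − 38.
Step 3: lead(−7x⁵ − 30x⁴ − 3x³ + 52x² − 5x − 38) ÷ lead(D) = −7x⁵ ÷ x² = −7x³. Subtract (−7x³)·D = −7x⁵ − 35x⁴ − 35x³. Remainder: 5x⁴ + 32x³ + 52x² − 5x − 38.
Step 4: lead(5x⁴ + 32x³ + 52x² − 5x − 38) ÷ lead(D) = 5x⁴ ÷ x² = 5x². Subtract (5x²)·D = 5x⁴ + 25x³ + 25x². Remainder: 7x³ + 27x² − 5x − 38.
Step 5: lead(7x³ + 27x² − 5x − 38) ÷ lead(D) = 7x³ ÷ x² = 7x. Subtract (7x)·D = 7x³ + 35x² + 35x. Remainder: −8x² − 40x − 38.
Step 6: lead(−8x² − 40x − 38) ÷ lead(D) = −8x² ÷ x² = −8. Subtract (−8)·D = −8x² − 40x − 40. Remainder: 2.

Q(x) = 5x⁵ + 7x⁴ − 7x³ + 5x² + 7x − 8; R(x) = 2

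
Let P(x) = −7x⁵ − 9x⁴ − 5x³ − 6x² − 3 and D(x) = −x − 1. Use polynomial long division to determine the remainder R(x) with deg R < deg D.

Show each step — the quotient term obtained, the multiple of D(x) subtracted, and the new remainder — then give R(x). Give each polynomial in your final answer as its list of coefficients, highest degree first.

Step 1: lead(−7x⁵ − 9x⁴ − 5x³ − 6x² − 3) ÷ lead(D) = −7x⁵ ÷ −x = 7x⁴. Subtract (7x⁴)·D = −7x⁵ − 7x⁴. Remainder: −2x⁴ − 5x³ − 6x² − 3.
Step 2: lead(−2x⁴ − 5x³ − 6x² − 3) ÷ lead(D) = −2x⁴ ÷ −x = 2x³. Subtract (2x³)·D = −2x⁴ − 2x³. Remainder: −3x³ − 6x² − 3.
Step 3: lead(−3x³ − 6x² − 3) ÷ lead(D) = −3x³ ÷ −x = 3x². Subtract (3x²)·D = −3x³ − 3x². Remainder: −3x² − 3.
Step 4: lead(−3x² − 3) ÷ lead(D) = −3x² ÷ −x = 3x. Subtract (3x)·D = −3x² − 3x. Remainder: 3x − 3.
Step 5: lead(3x − 3) ÷ lead(D) = 3x ÷ −x = −3. Subtract (−3)·D = 3x + 3. Remainder: −6.

R = [-6]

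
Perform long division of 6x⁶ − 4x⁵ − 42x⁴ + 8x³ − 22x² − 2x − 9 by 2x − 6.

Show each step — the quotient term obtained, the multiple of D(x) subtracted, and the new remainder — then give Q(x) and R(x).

Step 1: lead(6x⁶ − 4x⁵ − 42x⁴ + 8x³ − 22x² − 2x − 9) ÷ lead(D) = 6x⁶ ÷ 2x = 3x⁵. Subtract (3x⁵)·D = 6x⁶ − 18x⁵. Remainder: 14x⁵ − 42x⁴ + 8x³ − 22x² − 2x − 9.
Step 2: lead(14x⁵ − 42x⁴ + 8x³ − 22x² − 2x − 9) ÷ lead(D) = 14x⁵ ÷ 2x = 7x⁴. Subtract (7x⁴)·D = 14x⁵ − 42x⁴. Remainder: 8x³ − 22x² − 2x − 9.
Step 3: lead(8x³ − 22x² − 2x − 9) ÷ lead(D) = 8x³ ÷ 2x = 4x². Subtract (4x²)·D = 8x³ − 24x². Remainder: 2x² − 2x − 9.
Step 4: lead(2x² − 2x − 9) ÷ lead(D) = 2x² ÷ 2x = x. Subtract (x)·D = 2x² − 6x. Remainder: 4x − 9.
Step 5: lead(4x − 9) ÷ lead(D) = 4x ÷ 2x = 2. Subtract (2)·D = 4x − 12. Remainder: 3.

Q(x) = 3x⁵ + 7x⁴ + 4x² + x + 2; R(x) = 3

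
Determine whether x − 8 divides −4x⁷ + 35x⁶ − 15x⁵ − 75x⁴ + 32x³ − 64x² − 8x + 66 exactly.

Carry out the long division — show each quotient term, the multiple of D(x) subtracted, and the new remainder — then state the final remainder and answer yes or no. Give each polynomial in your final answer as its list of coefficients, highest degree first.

Step 1: lead(−4x⁷ + 35x⁶ − 15x⁵ − 75x⁴ + 32x³ − 64x² − 8x + 66) ÷ lead(D) = −4x⁷ ÷ x = −4x⁶. Subtract (−4x⁶)·D = −4x⁷ + 32x⁶. Remainder: 3x⁶ − 15x⁵ − 75x⁴ + 32x³ − 64x² − 8x + 66.
Step 2: lead(3x⁶ − 15x⁵ − 75x⁴ + 32x³ − 64x² − 8x + 66) ÷ lead(D) = 3x⁶ ÷ x = 3x⁵. Subtract (3x⁵)·D = 3x⁶ − 24x⁵. Remainder: 9x⁵ − 75x⁴ + 32x³ − 64x² − 8x + 66.
Step 3: lead(9x⁵ − 75x⁴ + 32x³ − 64x² − 8x + 66) ÷ lead(D) = 9x⁵ ÷ x = 9x⁴. Subtract (9x⁴)·D = 9x⁵ − 72x⁴. Remainder: −3x⁴ + 32x³ − 64x² − 8x + 66.
Step 4: lead(−3x⁴ + 32x³ − 64x² − 8x + 66) ÷ lead(D) = −3x⁴ ÷ x = −3x³. Subtract (−3x³)·D = −3x⁴ + 24x³. Remainder: 8x³ − 64x² − 8x + 66.
Step 5: lead(8x³ − 64x² − 8x + 66) ÷ lead(D) = 8x³ ÷ x = 8x². Subtract (8x²)·D = 8x³ − 64x². Remainder: −8x + 66.
Step 6: lead(−8x + 66) ÷ lead(D) = −8x ÷ x = −8. Subtract (−8)·D = −8x + 64. Remainder: 2.

R = [2], so D(x) is not a factor of P(x). no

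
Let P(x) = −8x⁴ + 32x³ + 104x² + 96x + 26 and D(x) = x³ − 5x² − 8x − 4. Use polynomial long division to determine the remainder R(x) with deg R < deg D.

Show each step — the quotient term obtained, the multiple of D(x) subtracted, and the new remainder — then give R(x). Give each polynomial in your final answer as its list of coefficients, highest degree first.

R = [-6]

Step 1: lead(−8x⁴ + 32x³ + 104x² + 96x + 26) ÷ lead(D) = −8x⁴ ÷ x³ = −8x. Subtract (−8x)·D = −8x⁴ + 40x³ + 64x² + 32x. Remainder: −8x³ + 40x² + 64x + 26.
Step 2: lead(−8x³ + 40x² + 64x + 26) ÷ lead(D) = −8x³ ÷ x³ = −8. Subtract (−8)·D = −8x³ + 40x² + 64x + 32. Remainder: −6.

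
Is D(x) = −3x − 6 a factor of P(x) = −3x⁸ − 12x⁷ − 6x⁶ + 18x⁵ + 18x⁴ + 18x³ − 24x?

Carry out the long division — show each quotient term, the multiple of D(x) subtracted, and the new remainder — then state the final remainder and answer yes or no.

Step 1: lead(−3x⁸ − 12x⁷ − 6x⁶ + 18x⁵ + 18x⁴ + 18x³ − 24x) ÷ lead(D) = −3x⁸ ÷ −3x = x⁷. Subtract (x⁷)·D = −3x⁸ − 6x⁷. Remainder: −6x⁷ − 6x⁶ + 18x⁵ + 18x⁴ + 18x³ − 24x.
Step 2: lead(−6x⁷ − 6x⁶ + 18x⁵ + 18x⁴ + 18x³ − 24x) ÷ lead(D) = −6x⁷ ÷ −3x = 2x⁶. Subtract (2x⁶)·D = −6x⁷ − 12x⁶. Remainder: 6x⁶ + 18x⁵ + 18x⁴ + 18x³ − 24x.
Step 3: lead(6x⁶ + 18x⁵ + 18x⁴ + 18x³ − 24x) ÷ lead(D) = 6x⁶ ÷ −3x = −2x⁵. Subtract (−2x⁵)·D = 6x⁶ + 12x⁵. Remainder: 6x⁵ + 18x⁴ + 18x³ − 24x.
Step 4: lead(6x⁵ + 18x⁴ + 18x³ − 24x) ÷ lead(D) = 6x⁵ ÷ −3x = −2x⁴. Subtract (−2x⁴)·D = 6x⁵ + 12x⁴. Remainder: 6x⁴ + 18x³ − 24x.
Step 5: lead(6x⁴ + 18x³ − 24x) ÷ lead(D) = 6x⁴ ÷ −3x = −2x³. Subtract (−2x³)·D = 6x⁴ + 12x³. Remainder: 6x³ − 24x.
Step 6: lead(6x³ − 24x) ÷ lead(D) = 6x³ ÷ −3x = −2x². Subtract (−2x²)·D = 6x³ + 12x². Remainder: −12x² − 24x.
Step 7: lead(−12x² − 24x) ÷ lead(D) = −12x² ÷ −3x = 4x. Subtract (4x)·D = −12x² − 24x. Remainder: 0.

R(x) = 0, so D(x) is a factor of P(x). yes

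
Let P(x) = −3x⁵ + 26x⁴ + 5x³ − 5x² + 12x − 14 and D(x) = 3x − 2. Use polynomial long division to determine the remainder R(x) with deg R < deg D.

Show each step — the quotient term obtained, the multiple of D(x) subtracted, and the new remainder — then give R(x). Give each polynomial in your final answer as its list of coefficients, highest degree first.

R = [-2]

Step 1: lead(−3x⁵ + 26x⁴ + 5x³ − 5x² + 12x − 14) ÷ lead(D) = −3x⁵ ÷ 3x = −x⁴. Subtract (−x⁴)·D = −3x⁵ + 2x⁴. Remainder: 24x⁴ + 5x³ − 5x² + 12x − 14.
Step 2: lead(24x⁴ + 5x³ − 5x² + 12x − 14) ÷ lead(D) = 24x⁴ ÷ 3x = 8x³. Subtract (8x³)·D = 24x⁴ − 16x³. Remainder: 21x³ − 5x² + 12x − 14.
Step 3: lead(21x³ − 5x² + 12x − 14) ÷ lead(D) = 21x³ ÷ 3x = 7x². Subtract (7x²)·D = 21x³ − 14x². Remainder: 9x² + 12x − 14.
Step 4: lead(9x² + 12x − 14) ÷ lead(D) = 9x² ÷ 3x = 3x. Subtract (3x)·D = 9x² − 6x. Remainder: 18x − 14.
Step 5: lead(18x − 14) ÷ lead(D) = 18x ÷ 3x = 6. Subtract (6)·D = 18x − 12. Remainder: −2.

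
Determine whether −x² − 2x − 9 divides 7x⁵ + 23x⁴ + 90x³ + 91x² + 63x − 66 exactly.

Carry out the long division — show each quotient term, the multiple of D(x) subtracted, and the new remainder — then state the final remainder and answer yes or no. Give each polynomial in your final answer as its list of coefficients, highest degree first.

Step 1: lead(7x⁵ + 23x⁴ + 90x³ + 91x² + 63x − 66) ÷ lead(D) = 7x⁵ ÷ −x² = −7x³. Subtract (−7x³)·D = 7x⁵ + 14x⁴ + 63x³. Remainder: 9x⁴ + 27x³ + 91x² + 63x − 66.
Step 2: lead(9x⁴ + 27x³ + 91x² + 63x − 66) ÷ lead(D) = 9x⁴ ÷ −x² = −9x². Subtract (−9x²)·D = 9x⁴ + 18x³ + 81x². Remainder: 9x³ + 10x² + 63x − 66.
Step 3: lead(9x³ + 10x² + 63x − 66) ÷ lead(D) = 9x³ ÷ −x² = −9x. Subtract (−9x)·D = 9x³ + 18x² + 81x. Remainder: −8x² − 18x − 66.
Step 4: lead(−8x² − 18x − 66) ÷ lead(D) = −8x² ÷ −x² = 8. Subtract (8)·D = −8x² − 16x − 72. Remainder: −2x + 6.

R = [-2, 6], so D(x) is not a factor of P(x). no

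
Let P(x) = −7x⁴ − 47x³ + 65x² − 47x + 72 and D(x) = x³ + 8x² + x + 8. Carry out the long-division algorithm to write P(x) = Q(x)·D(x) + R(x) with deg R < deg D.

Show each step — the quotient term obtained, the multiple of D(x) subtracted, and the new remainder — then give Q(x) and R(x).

Q(x) = −7x + 9; R(x) = 0

Step 1: lead(−7x⁴ − 47x³ + 65x² − 47x + 72) ÷ lead(D) = −7x⁴ ÷ x³ = −7x. Subtract (−7x)·D = −7x⁴ − 56x³ − 7x² − 56x. Remainder: 9x³ + 72x² + 9x + 72.
Step 2: lead(9x³ + 72x² + 9x + 72) ÷ lead(D) = 9x³ ÷ x³ = 9. Subtract (9)·D = 9x³ + 72x² + 9x + 72. Remainder: 0.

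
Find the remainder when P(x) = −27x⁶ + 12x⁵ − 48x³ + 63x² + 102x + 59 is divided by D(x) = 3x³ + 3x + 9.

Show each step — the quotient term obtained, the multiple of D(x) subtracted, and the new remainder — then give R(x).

Step 1: lead(−27x⁶ + 12x⁵ − 48x³ + 63x² + 102x + 59) ÷ lead(D) = −27x⁶ ÷ 3x³ = −9x³. Subtract (−9x³)·D = −27x⁶ − 27x⁴ − 81x³. Remainder: 12x⁵ + 27x⁴ + 33x³ + 63x² + 102x + 59.
Step 2: lead(12x⁵ + 27x⁴ + 33x³ + 63x² + 102x + 59) ÷ lead(D) = 12x⁵ ÷ 3x³ = 4x². Subtract (4x²)·D = 12x⁵ + 12x³ + 36x². Remainder: 27x⁴ + 21x³ + 27x² + 102x + 59.
Step 3: lead(27x⁴ + 21x³ + 27x² + 102x + 59) ÷ lead(D) = 27x⁴ ÷ 3x³ = 9x. Subtract (9x)·D = 27x⁴ + 27x² + 81x. Remainder: 21x³ + 21x + 59.
Step 4: lead(21x³ + 21x + 59) ÷ lead(D) = 21x³ ÷ 3x³ = 7. Subtract (7)·D = 21x³ + 21x + 63. Remainder: −4.

R(x) = −4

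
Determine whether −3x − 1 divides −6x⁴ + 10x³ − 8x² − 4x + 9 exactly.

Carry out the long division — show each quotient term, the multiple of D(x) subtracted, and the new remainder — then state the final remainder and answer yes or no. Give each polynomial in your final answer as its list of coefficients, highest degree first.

R = [9], so D(x) is not a factor of P(x). no

Step 1: lead(−6x⁴ + 10x³ − 8x² − 4x + 9) ÷ lead(D) = −6x⁴ ÷ −3x = 2x³. Subtract (2x³)·D = −6x⁴ − 2x³. Remainder: 12x³ − 8x² − 4x + 9.
Step 2: lead(12x³ − 8x² − 4x + 9) ÷ lead(D) = 12x³ ÷ −3x = −4x². Subtract (−4x²)·D = 12x³ + 4x². Remainder: −12x² − 4x + 9.
Step 3: lead(−12x² − 4x + 9) ÷ lead(D) = −12x² ÷ −3x = 4x. Subtract (4x)·D = −12x² − 4x. Remainder: 9.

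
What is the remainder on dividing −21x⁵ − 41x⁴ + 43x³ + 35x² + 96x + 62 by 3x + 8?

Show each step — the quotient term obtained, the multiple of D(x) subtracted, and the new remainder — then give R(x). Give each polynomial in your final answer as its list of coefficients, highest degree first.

Step 1: lead(−21x⁵ − 41x⁴ + 43x³ + 35x² + 96x + 62) ÷ lead(D) = −21x⁵ ÷ 3x = −7x⁴. Subtract (−7x⁴)·D = −21x⁵ − 56x⁴. Remainder: 15x⁴ + 43x³ + 35x² + 96x + 62.
Step 2: lead(15x⁴ + 43x³ + 35x² + 96x + 62) ÷ lead(D) = 15x⁴ ÷ 3x = 5x³. Subtract (5x³)·D = 15x⁴ + 40x³. Remainder: 3x³ + 35x² + 96x + 62.
Step 3: lead(3x³ + 35x² + 96x + 62) ÷ lead(D) = 3x³ ÷ 3x = x². Subtract (x²)·D = 3x³ + 8x². Remainder: 27x² + 96x + 62.
Step 4: lead(27x² + 96x + 62) ÷ lead(D) = 27x² ÷ 3x = 9x. Subtract (9x)·D = 27x² + 72x. Remainder: 24x + 62.
Step 5: lead(24x + 62) ÷ lead(D) = 24x ÷ 3x = 8. Subtract (8)·D = 24x + 64. Remainder: −2.

R = [-2]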